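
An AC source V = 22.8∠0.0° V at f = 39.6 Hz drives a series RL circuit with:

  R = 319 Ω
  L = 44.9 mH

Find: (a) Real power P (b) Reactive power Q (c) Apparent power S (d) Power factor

Step 1 — Angular frequency: ω = 2π·f = 2π·39.6 = 248.8 rad/s.
Step 2 — Component impedances:
  R: Z = R = 319 Ω
  L: Z = jωL = j·248.8·0.0449 = 0 + j11.17 Ω
Step 3 — Series combination: Z_total = R + L = 319 + j11.17 Ω = 319.2∠2.0° Ω.
Step 4 — Source phasor: V = 22.8∠0.0° V = 22.8 V.
Step 5 — Current: I = V / Z = 0.07139 - j0.0025 A = 0.07143∠-2.0° A.
Step 6 — Complex power: S = V·I* = 1.628 + j0.057 VA.
Step 7 — Real power: P = Re(S) = 1.628 W.
Step 8 — Reactive power: Q = Im(S) = 0.057 VAR.
Step 9 — Apparent power: |S| = 1.629 VA.
Step 10 — Power factor: PF = P/|S| = 0.9994 (lagging).

(a) P = 1.628 W  (b) Q = 0.057 VAR  (c) S = 1.629 VA  (d) PF = 0.9994 (lagging)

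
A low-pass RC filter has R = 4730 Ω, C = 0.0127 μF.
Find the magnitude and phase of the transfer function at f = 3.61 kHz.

Step 1 — Angular frequency: ω = 2π·3610 = 2.268e+04 rad/s.
Step 2 — Transfer function: H(jω) = 1/(1 + jωRC).
Step 3 — Denominator: 1 + jωRC = 1 + j·2.268e+04·4730·1.27e-08 = 1 + j1.363.
Step 4 — H = 0.3501 - j0.477.
Step 5 — Magnitude: |H| = 0.5917 (-4.6 dB); phase: φ = -53.7°.

|H| = 0.5917 (-4.6 dB), φ = -53.7°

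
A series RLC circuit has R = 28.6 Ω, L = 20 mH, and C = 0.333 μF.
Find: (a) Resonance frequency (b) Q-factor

Step 1 — Resonance condition Im(Z)=0 gives ω₀ = 1/√(LC).
Step 2 — ω₀ = 1/√(0.02·3.33e-07) = 1.225e+04 rad/s.
Step 3 — f₀ = ω₀/(2π) = 1950 Hz.
Step 4 — Series Q: Q = ω₀L/R = 1.225e+04·0.02/28.6 = 8.569.

(a) f₀ = 1950 Hz  (b) Q = 8.569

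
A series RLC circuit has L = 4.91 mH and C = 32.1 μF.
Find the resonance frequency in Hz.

Step 1 — Resonance condition Im(Z)=0 gives ω₀ = 1/√(LC).
Step 2 — ω₀ = 1/√(0.00491·3.21e-05) = 2519 rad/s.
Step 3 — f₀ = ω₀/(2π) = 400.9 Hz.

f₀ = 400.9 Hz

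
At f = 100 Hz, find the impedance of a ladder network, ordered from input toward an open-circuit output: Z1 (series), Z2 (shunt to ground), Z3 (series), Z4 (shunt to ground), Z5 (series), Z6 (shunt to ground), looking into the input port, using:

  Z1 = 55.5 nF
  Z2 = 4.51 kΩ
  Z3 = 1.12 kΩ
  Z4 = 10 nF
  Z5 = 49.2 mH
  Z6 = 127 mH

Step 1 — Angular frequency: ω = 2π·f = 2π·100 = 628.3 rad/s.
Step 2 — Component impedances:
  Z1: Z = 1/(jωC) = -j/(ω·C) = 0 - j2.868e+04 Ω
  Z2: Z = R = 4510 Ω
  Z3: Z = R = 1120 Ω
  Z4: Z = 1/(jωC) = -j/(ω·C) = 0 - j1.592e+05 Ω
  Z5: Z = jωL = j·628.3·0.0492 = 0 + j30.91 Ω
  Z6: Z = jωL = j·628.3·0.127 = 0 + j79.8 Ω
Step 3 — Ladder network (open output): work backward from the far end, alternating series and parallel combinations. Z_in = 898.6 - j2.861e+04 Ω = 2.862e+04∠-88.2° Ω.

Z = 898.6 - j2.861e+04 Ω = 2.862e+04∠-88.2° Ω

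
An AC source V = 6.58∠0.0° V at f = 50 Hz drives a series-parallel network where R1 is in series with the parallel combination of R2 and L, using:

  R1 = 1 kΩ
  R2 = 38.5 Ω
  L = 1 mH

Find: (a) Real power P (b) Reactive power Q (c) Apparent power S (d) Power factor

Step 1 — Angular frequency: ω = 2π·f = 2π·50 = 314.2 rad/s.
Step 2 — Component impedances:
  R1: Z = R = 1000 Ω
  R2: Z = R = 38.5 Ω
  L: Z = jωL = j·314.2·0.001 = 0 + j0.3142 Ω
Step 3 — Parallel branch: R2 || L = 1/(1/R2 + 1/L) = 0.002563 + j0.3141 Ω.
Step 4 — Series with R1: Z_total = R1 + (R2 || L) = 1000 + j0.3141 Ω = 1000∠0.0° Ω.
Step 5 — Source phasor: V = 6.58∠0.0° V = 6.58 V.
Step 6 — Current: I = V / Z = 0.00658 - j2.067e-06 A = 0.00658∠-0.0° A.
Step 7 — Complex power: S = V·I* = 0.0433 + j1.36e-05 VA.
Step 8 — Real power: P = Re(S) = 0.0433 W.
Step 9 — Reactive power: Q = Im(S) = 1.36e-05 VAR.
Step 10 — Apparent power: |S| = 0.0433 VA.
Step 11 — Power factor: PF = P/|S| = 1 (lagging).

(a) P = 0.0433 W  (b) Q = 1.36e-05 VAR  (c) S = 0.0433 VA  (d) PF = 1 (lagging)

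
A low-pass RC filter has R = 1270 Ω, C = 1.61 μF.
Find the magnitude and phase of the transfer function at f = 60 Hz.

Step 1 — Angular frequency: ω = 2π·60 = 377 rad/s.
Step 2 — Transfer function: H(jω) = 1/(1 + jωRC).
Step 3 — Denominator: 1 + jωRC = 1 + j·377·1270·1.61e-06 = 1 + j0.7708.
Step 4 — H = 0.6273 - j0.4835.
Step 5 — Magnitude: |H| = 0.792 (-2.0 dB); phase: φ = -37.6°.

|H| = 0.792 (-2.0 dB), φ = -37.6°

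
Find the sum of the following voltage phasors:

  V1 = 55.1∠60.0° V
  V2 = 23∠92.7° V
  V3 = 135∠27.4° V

Step 1 — Convert each phasor to rectangular form:
  V1 = 55.1·(cos(60.0°) + j·sin(60.0°)) = 27.55 + j47.72 V
  V2 = 23·(cos(92.7°) + j·sin(92.7°)) = -1.083 + j22.97 V
  V3 = 135·(cos(27.4°) + j·sin(27.4°)) = 119.9 + j62.13 V
Step 2 — Sum components: V_total = 146.3 + j132.8 V.
Step 3 — Convert to polar: |V_total| = 197.6 V, ∠V_total = 42.2°.

V_total = 197.6∠42.2° V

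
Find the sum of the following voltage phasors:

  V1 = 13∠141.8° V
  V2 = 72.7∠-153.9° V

Step 1 — Convert each phasor to rectangular form:
  V1 = 13·(cos(141.8°) + j·sin(141.8°)) = -10.22 + j8.039 V
  V2 = 72.7·(cos(-153.9°) + j·sin(-153.9°)) = -65.29 - j31.98 V
Step 2 — Sum components: V_total = -75.5 - j23.94 V.
Step 3 — Convert to polar: |V_total| = 79.21 V, ∠V_total = -162.4°.

V_total = 79.21∠-162.4° V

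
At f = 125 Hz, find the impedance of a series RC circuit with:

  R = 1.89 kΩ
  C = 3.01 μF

Step 1 — Angular frequency: ω = 2π·f = 2π·125 = 785.4 rad/s.
Step 2 — Component impedances:
  R: Z = R = 1890 Ω
  C: Z = 1/(jωC) = -j/(ω·C) = 0 - j423 Ω
Step 3 — Series combination: Z_total = R + C = 1890 - j423 Ω = 1937∠-12.6° Ω.

Z = 1890 - j423 Ω = 1937∠-12.6° Ω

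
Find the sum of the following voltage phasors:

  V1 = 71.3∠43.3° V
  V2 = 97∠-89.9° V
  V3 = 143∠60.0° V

Step 1 — Convert each phasor to rectangular form:
  V1 = 71.3·(cos(43.3°) + j·sin(43.3°)) = 51.89 + j48.9 V
  V2 = 97·(cos(-89.9°) + j·sin(-89.9°)) = 0.1693 - j97 V
  V3 = 143·(cos(60.0°) + j·sin(60.0°)) = 71.5 + j123.8 V
Step 2 — Sum components: V_total = 123.6 + j75.74 V.
Step 3 — Convert to polar: |V_total| = 144.9 V, ∠V_total = 31.5°.

V_total = 144.9∠31.5° V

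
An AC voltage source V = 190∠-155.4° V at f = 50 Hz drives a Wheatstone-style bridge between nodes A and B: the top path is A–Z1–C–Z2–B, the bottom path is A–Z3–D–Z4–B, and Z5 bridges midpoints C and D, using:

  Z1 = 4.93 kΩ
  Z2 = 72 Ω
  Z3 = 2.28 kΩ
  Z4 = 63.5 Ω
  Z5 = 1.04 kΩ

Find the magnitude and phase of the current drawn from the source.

Step 1 — Angular frequency: ω = 2π·f = 2π·50 = 314.2 rad/s.
Step 2 — Component impedances:
  Z1: Z = R = 4930 Ω
  Z2: Z = R = 72 Ω
  Z3: Z = R = 2280 Ω
  Z4: Z = R = 63.5 Ω
  Z5: Z = R = 1040 Ω
Step 3 — Bridge requires nodal analysis (the Z5 bridge couples midpoints C and D, so the two paths cannot be reduced to a simple series/parallel combination). Setting node B to ground and injecting 1 A at node A, the 3-node admittance system at A, C, D solves to V_A = Z_AB = 1595 Ω = 1595∠0.0° Ω.
Step 4 — Source phasor: V = 190∠-155.4° V = -172.8 - j79.09 V.
Step 5 — Ohm's law: I = V / Z_total = (-172.8 - j79.09) / (1595) = -0.1083 - j0.04957 A.
Step 6 — Convert to polar: |I| = 0.1191 A, ∠I = -155.4°.

I = 0.1191∠-155.4° A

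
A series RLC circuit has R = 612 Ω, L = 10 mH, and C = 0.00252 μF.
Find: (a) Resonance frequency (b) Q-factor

Step 1 — Resonance condition Im(Z)=0 gives ω₀ = 1/√(LC).
Step 2 — ω₀ = 1/√(0.01·2.52e-09) = 1.992e+05 rad/s.
Step 3 — f₀ = ω₀/(2π) = 3.17e+04 Hz.
Step 4 — Series Q: Q = ω₀L/R = 1.992e+05·0.01/612 = 3.255.

(a) f₀ = 3.17e+04 Hz  (b) Q = 3.255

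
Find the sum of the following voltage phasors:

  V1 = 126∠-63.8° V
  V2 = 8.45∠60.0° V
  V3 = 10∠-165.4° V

Step 1 — Convert each phasor to rectangular form:
  V1 = 126·(cos(-63.8°) + j·sin(-63.8°)) = 55.63 - j113.1 V
  V2 = 8.45·(cos(60.0°) + j·sin(60.0°)) = 4.225 + j7.318 V
  V3 = 10·(cos(-165.4°) + j·sin(-165.4°)) = -9.677 - j2.521 V
Step 2 — Sum components: V_total = 50.18 - j108.3 V.
Step 3 — Convert to polar: |V_total| = 119.3 V, ∠V_total = -65.1°.

V_total = 119.3∠-65.1° V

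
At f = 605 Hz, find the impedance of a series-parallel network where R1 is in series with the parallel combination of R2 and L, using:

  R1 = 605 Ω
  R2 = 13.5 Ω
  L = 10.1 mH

Step 1 — Angular frequency: ω = 2π·f = 2π·605 = 3801 rad/s.
Step 2 — Component impedances:
  R1: Z = R = 605 Ω
  R2: Z = R = 13.5 Ω
  L: Z = jωL = j·3801·0.0101 = 0 + j38.39 Ω
Step 3 — Parallel branch: R2 || L = 1/(1/R2 + 1/L) = 12.01 + j4.225 Ω.
Step 4 — Series with R1: Z_total = R1 + (R2 || L) = 617 + j4.225 Ω = 617∠0.4° Ω.

Z = 617 + j4.225 Ω = 617∠0.4° Ω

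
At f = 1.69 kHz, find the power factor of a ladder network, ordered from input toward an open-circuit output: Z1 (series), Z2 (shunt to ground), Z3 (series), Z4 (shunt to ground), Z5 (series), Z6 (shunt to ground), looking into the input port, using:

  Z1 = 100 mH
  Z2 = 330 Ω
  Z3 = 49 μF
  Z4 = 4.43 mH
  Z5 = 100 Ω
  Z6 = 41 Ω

Step 1 — Angular frequency: ω = 2π·f = 2π·1690 = 1.062e+04 rad/s.
Step 2 — Component impedances:
  Z1: Z = jωL = j·1.062e+04·0.1 = 0 + j1062 Ω
  Z2: Z = R = 330 Ω
  Z3: Z = 1/(jωC) = -j/(ω·C) = 0 - j1.922 Ω
  Z4: Z = jωL = j·1.062e+04·0.00443 = 0 + j47.04 Ω
  Z5: Z = R = 100 Ω
  Z6: Z = R = 41 Ω
Step 3 — Ladder network (open output): work backward from the far end, alternating series and parallel combinations. Z_in = 17.85 + j1099 Ω = 1099∠89.1° Ω.
Step 4 — Power factor: PF = cos(φ) = Re(Z)/|Z| = 17.85/1099 = 0.01624.
Step 5 — Type: Im(Z) = 1099 ⇒ lagging (phase φ = 89.1°).

PF = 0.01624 (lagging, φ = 89.1°)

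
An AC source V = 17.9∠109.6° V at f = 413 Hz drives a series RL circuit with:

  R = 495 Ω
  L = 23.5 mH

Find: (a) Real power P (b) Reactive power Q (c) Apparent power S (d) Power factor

Step 1 — Angular frequency: ω = 2π·f = 2π·413 = 2595 rad/s.
Step 2 — Component impedances:
  R: Z = R = 495 Ω
  L: Z = jωL = j·2595·0.0235 = 0 + j60.98 Ω
Step 3 — Series combination: Z_total = R + L = 495 + j60.98 Ω = 498.7∠7.0° Ω.
Step 4 — Source phasor: V = 17.9∠109.6° V = -6.005 + j16.86 V.
Step 5 — Current: I = V / Z = -0.007815 + j0.03503 A = 0.03589∠102.6° A.
Step 6 — Complex power: S = V·I* = 0.6376 + j0.07855 VA.
Step 7 — Real power: P = Re(S) = 0.6376 W.
Step 8 — Reactive power: Q = Im(S) = 0.07855 VAR.
Step 9 — Apparent power: |S| = 0.6424 VA.
Step 10 — Power factor: PF = P/|S| = 0.9925 (lagging).

(a) P = 0.6376 W  (b) Q = 0.07855 VAR  (c) S = 0.6424 VA  (d) PF = 0.9925 (lagging)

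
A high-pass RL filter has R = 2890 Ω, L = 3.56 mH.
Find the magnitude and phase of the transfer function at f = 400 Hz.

Step 1 — Angular frequency: ω = 2π·400 = 2513 rad/s.
Step 2 — Transfer function: H(jω) = jωL/(R + jωL).
Step 3 — Numerator jωL = j·8.947; denominator R + jωL = 2890 + j8.947.
Step 4 — H = 9.585e-06 + j0.003096.
Step 5 — Magnitude: |H| = 0.003096 (-50.2 dB); phase: φ = 89.8°.

|H| = 0.003096 (-50.2 dB), φ = 89.8°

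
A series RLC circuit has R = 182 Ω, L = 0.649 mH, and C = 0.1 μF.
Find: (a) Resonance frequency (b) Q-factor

Step 1 — Resonance condition Im(Z)=0 gives ω₀ = 1/√(LC).
Step 2 — ω₀ = 1/√(0.000649·1e-07) = 1.241e+05 rad/s.
Step 3 — f₀ = ω₀/(2π) = 1.976e+04 Hz.
Step 4 — Series Q: Q = ω₀L/R = 1.241e+05·0.000649/182 = 0.4426.

(a) f₀ = 1.976e+04 Hz  (b) Q = 0.4426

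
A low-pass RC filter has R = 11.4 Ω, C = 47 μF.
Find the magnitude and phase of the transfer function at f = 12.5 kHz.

Step 1 — Angular frequency: ω = 2π·1.25e+04 = 7.854e+04 rad/s.
Step 2 — Transfer function: H(jω) = 1/(1 + jωRC).
Step 3 — Denominator: 1 + jωRC = 1 + j·7.854e+04·11.4·4.7e-05 = 1 + j42.08.
Step 4 — H = 0.0005644 - j0.02375.
Step 5 — Magnitude: |H| = 0.02376 (-32.5 dB); phase: φ = -88.6°.

|H| = 0.02376 (-32.5 dB), φ = -88.6°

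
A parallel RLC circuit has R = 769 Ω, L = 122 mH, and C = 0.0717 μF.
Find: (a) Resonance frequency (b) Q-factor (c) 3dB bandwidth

Step 1 — Resonance: ω₀ = 1/√(LC) = 1/√(0.122·7.17e-08) = 1.069e+04 rad/s.
Step 2 — f₀ = ω₀/(2π) = 1702 Hz.
Step 3 — Parallel Q: Q = R/(ω₀L) = 769/(1.069e+04·0.122) = 0.5895.
Step 4 — Bandwidth: Δω = ω₀/Q = 1.814e+04 rad/s; BW = Δω/(2π) = 2887 Hz.

(a) f₀ = 1702 Hz  (b) Q = 0.5895  (c) BW = 2887 Hz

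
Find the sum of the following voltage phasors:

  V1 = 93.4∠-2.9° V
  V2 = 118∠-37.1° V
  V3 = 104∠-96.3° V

Step 1 — Convert each phasor to rectangular form:
  V1 = 93.4·(cos(-2.9°) + j·sin(-2.9°)) = 93.28 - j4.725 V
  V2 = 118·(cos(-37.1°) + j·sin(-37.1°)) = 94.11 - j71.18 V
  V3 = 104·(cos(-96.3°) + j·sin(-96.3°)) = -11.41 - j103.4 V
Step 2 — Sum components: V_total = 176 - j179.3 V.
Step 3 — Convert to polar: |V_total| = 251.2 V, ∠V_total = -45.5°.

V_total = 251.2∠-45.5° V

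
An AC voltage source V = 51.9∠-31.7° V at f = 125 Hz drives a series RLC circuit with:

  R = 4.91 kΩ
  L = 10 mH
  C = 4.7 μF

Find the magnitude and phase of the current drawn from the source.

Step 1 — Angular frequency: ω = 2π·f = 2π·125 = 785.4 rad/s.
Step 2 — Component impedances:
  R: Z = R = 4910 Ω
  L: Z = jωL = j·785.4·0.01 = 0 + j7.854 Ω
  C: Z = 1/(jωC) = -j/(ω·C) = 0 - j270.9 Ω
Step 3 — Series combination: Z_total = R + L + C = 4910 - j263 Ω = 4917∠-3.1° Ω.
Step 4 — Source phasor: V = 51.9∠-31.7° V = 44.16 - j27.27 V.
Step 5 — Ohm's law: I = V / Z_total = (44.16 - j27.27) / (4910 - j263) = 0.009264 - j0.005058 A.
Step 6 — Convert to polar: |I| = 0.01056 A, ∠I = -28.6°.

I = 0.01056∠-28.6° A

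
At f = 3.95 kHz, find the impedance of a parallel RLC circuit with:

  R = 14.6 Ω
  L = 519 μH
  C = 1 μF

Step 1 — Angular frequency: ω = 2π·f = 2π·3950 = 2.482e+04 rad/s.
Step 2 — Component impedances:
  R: Z = R = 14.6 Ω
  L: Z = jωL = j·2.482e+04·0.000519 = 0 + j12.88 Ω
  C: Z = 1/(jωC) = -j/(ω·C) = 0 - j40.29 Ω
Step 3 — Parallel combination: 1/Z_total = 1/R + 1/L + 1/C; Z_total = 9.156 + j7.06 Ω = 11.56∠37.6° Ω.

Z = 9.156 + j7.06 Ω = 11.56∠37.6° Ω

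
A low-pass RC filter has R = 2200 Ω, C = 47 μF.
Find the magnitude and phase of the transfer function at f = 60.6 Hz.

Step 1 — Angular frequency: ω = 2π·60.6 = 380.8 rad/s.
Step 2 — Transfer function: H(jω) = 1/(1 + jωRC).
Step 3 — Denominator: 1 + jωRC = 1 + j·380.8·2200·4.7e-05 = 1 + j39.37.
Step 4 — H = 0.0006447 - j0.02538.
Step 5 — Magnitude: |H| = 0.02539 (-31.9 dB); phase: φ = -88.5°.

|H| = 0.02539 (-31.9 dB), φ = -88.5°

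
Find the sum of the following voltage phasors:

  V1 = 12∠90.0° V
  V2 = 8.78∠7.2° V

Step 1 — Convert each phasor to rectangular form:
  V1 = 12·(cos(90.0°) + j·sin(90.0°)) = 0 + j12 V
  V2 = 8.78·(cos(7.2°) + j·sin(7.2°)) = 8.711 + j1.1 V
Step 2 — Sum components: V_total = 8.711 + j13.1 V.
Step 3 — Convert to polar: |V_total| = 15.73 V, ∠V_total = 56.4°.

V_total = 15.73∠56.4° V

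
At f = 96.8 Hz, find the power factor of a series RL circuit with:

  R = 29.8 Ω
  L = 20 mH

Step 1 — Angular frequency: ω = 2π·f = 2π·96.8 = 608.2 rad/s.
Step 2 — Component impedances:
  R: Z = R = 29.8 Ω
  L: Z = jωL = j·608.2·0.02 = 0 + j12.16 Ω
Step 3 — Series combination: Z_total = R + L = 29.8 + j12.16 Ω = 32.19∠22.2° Ω.
Step 4 — Power factor: PF = cos(φ) = Re(Z)/|Z| = 29.8/32.19 = 0.9258.
Step 5 — Type: Im(Z) = 12.16 ⇒ lagging (phase φ = 22.2°).

PF = 0.9258 (lagging, φ = 22.2°)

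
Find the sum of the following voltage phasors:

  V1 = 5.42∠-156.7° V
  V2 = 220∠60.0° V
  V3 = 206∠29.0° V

Step 1 — Convert each phasor to rectangular form:
  V1 = 5.42·(cos(-156.7°) + j·sin(-156.7°)) = -4.978 - j2.144 V
  V2 = 220·(cos(60.0°) + j·sin(60.0°)) = 110 + j190.5 V
  V3 = 206·(cos(29.0°) + j·sin(29.0°)) = 180.2 + j99.87 V
Step 2 — Sum components: V_total = 285.2 + j288.3 V.
Step 3 — Convert to polar: |V_total| = 405.5 V, ∠V_total = 45.3°.

V_total = 405.5∠45.3° V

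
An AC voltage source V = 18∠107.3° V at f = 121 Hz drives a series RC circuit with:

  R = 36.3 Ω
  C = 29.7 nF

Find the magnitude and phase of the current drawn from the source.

Step 1 — Angular frequency: ω = 2π·f = 2π·121 = 760.3 rad/s.
Step 2 — Component impedances:
  R: Z = R = 36.3 Ω
  C: Z = 1/(jωC) = -j/(ω·C) = 0 - j4.429e+04 Ω
Step 3 — Series combination: Z_total = R + C = 36.3 - j4.429e+04 Ω = 4.429e+04∠-90.0° Ω.
Step 4 — Source phasor: V = 18∠107.3° V = -5.353 + j17.19 V.
Step 5 — Ohm's law: I = V / Z_total = (-5.353 + j17.19) / (36.3 - j4.429e+04) = -0.0003881 - j0.0001205 A.
Step 6 — Convert to polar: |I| = 0.0004064 A, ∠I = -162.7°.

I = 0.0004064∠-162.7° A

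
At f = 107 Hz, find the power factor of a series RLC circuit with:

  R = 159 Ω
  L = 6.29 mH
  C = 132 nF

Step 1 — Angular frequency: ω = 2π·f = 2π·107 = 672.3 rad/s.
Step 2 — Component impedances:
  R: Z = R = 159 Ω
  L: Z = jωL = j·672.3·0.00629 = 0 + j4.229 Ω
  C: Z = 1/(jωC) = -j/(ω·C) = 0 - j1.127e+04 Ω
Step 3 — Series combination: Z_total = R + L + C = 159 - j1.126e+04 Ω = 1.127e+04∠-89.2° Ω.
Step 4 — Power factor: PF = cos(φ) = Re(Z)/|Z| = 159/1.127e+04 = 0.01411.
Step 5 — Type: Im(Z) = -1.126e+04 ⇒ leading (phase φ = -89.2°).

PF = 0.01411 (leading, φ = -89.2°)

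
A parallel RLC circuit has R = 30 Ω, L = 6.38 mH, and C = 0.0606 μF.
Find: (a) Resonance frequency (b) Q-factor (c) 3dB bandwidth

Step 1 — Resonance: ω₀ = 1/√(LC) = 1/√(0.00638·6.06e-08) = 5.086e+04 rad/s.
Step 2 — f₀ = ω₀/(2π) = 8094 Hz.
Step 3 — Parallel Q: Q = R/(ω₀L) = 30/(5.086e+04·0.00638) = 0.09246.
Step 4 — Bandwidth: Δω = ω₀/Q = 5.501e+05 rad/s; BW = Δω/(2π) = 8.754e+04 Hz.

(a) f₀ = 8094 Hz  (b) Q = 0.09246  (c) BW = 8.754e+04 Hz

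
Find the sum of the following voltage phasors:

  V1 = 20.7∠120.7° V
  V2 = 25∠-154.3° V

Step 1 — Convert each phasor to rectangular form:
  V1 = 20.7·(cos(120.7°) + j·sin(120.7°)) = -10.57 + j17.8 V
  V2 = 25·(cos(-154.3°) + j·sin(-154.3°)) = -22.53 - j10.84 V
Step 2 — Sum components: V_total = -33.1 + j6.957 V.
Step 3 — Convert to polar: |V_total| = 33.82 V, ∠V_total = 168.1°.

V_total = 33.82∠168.1° V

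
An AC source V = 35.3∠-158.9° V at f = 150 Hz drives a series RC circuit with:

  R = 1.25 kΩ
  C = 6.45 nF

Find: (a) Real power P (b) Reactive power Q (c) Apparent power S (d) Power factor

Step 1 — Angular frequency: ω = 2π·f = 2π·150 = 942.5 rad/s.
Step 2 — Component impedances:
  R: Z = R = 1250 Ω
  C: Z = 1/(jωC) = -j/(ω·C) = 0 - j1.645e+05 Ω
Step 3 — Series combination: Z_total = R + C = 1250 - j1.645e+05 Ω = 1.645e+05∠-89.6° Ω.
Step 4 — Source phasor: V = 35.3∠-158.9° V = -32.93 - j12.71 V.
Step 5 — Current: I = V / Z = 7.573e-05 - j0.0002008 A = 0.0002146∠-69.3° A.
Step 6 — Complex power: S = V·I* = 5.756e-05 - j0.007575 VA.
Step 7 — Real power: P = Re(S) = 5.756e-05 W.
Step 8 — Reactive power: Q = Im(S) = -0.007575 VAR.
Step 9 — Apparent power: |S| = 0.007575 VA.
Step 10 — Power factor: PF = P/|S| = 0.007599 (leading).

(a) P = 5.756e-05 W  (b) Q = -0.007575 VAR  (c) S = 0.007575 VA  (d) PF = 0.007599 (leading)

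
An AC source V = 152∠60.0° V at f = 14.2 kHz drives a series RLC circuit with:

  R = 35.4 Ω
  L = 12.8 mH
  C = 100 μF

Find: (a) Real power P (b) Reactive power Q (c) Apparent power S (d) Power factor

Step 1 — Angular frequency: ω = 2π·f = 2π·1.42e+04 = 8.922e+04 rad/s.
Step 2 — Component impedances:
  R: Z = R = 35.4 Ω
  L: Z = jωL = j·8.922e+04·0.0128 = 0 + j1142 Ω
  C: Z = 1/(jωC) = -j/(ω·C) = 0 - j0.1121 Ω
Step 3 — Series combination: Z_total = R + L + C = 35.4 + j1142 Ω = 1142∠88.2° Ω.
Step 4 — Source phasor: V = 152∠60.0° V = 76 + j131.6 V.
Step 5 — Current: I = V / Z = 0.1172 - j0.06292 A = 0.133∠-28.2° A.
Step 6 — Complex power: S = V·I* = 0.6266 + j20.21 VA.
Step 7 — Real power: P = Re(S) = 0.6266 W.
Step 8 — Reactive power: Q = Im(S) = 20.21 VAR.
Step 9 — Apparent power: |S| = 20.22 VA.
Step 10 — Power factor: PF = P/|S| = 0.03099 (lagging).

(a) P = 0.6266 W  (b) Q = 20.21 VAR  (c) S = 20.22 VA  (d) PF = 0.03099 (lagging)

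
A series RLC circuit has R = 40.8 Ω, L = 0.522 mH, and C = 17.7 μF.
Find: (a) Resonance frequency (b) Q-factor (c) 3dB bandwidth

Step 1 — Resonance condition Im(Z)=0 gives ω₀ = 1/√(LC).
Step 2 — ω₀ = 1/√(0.000522·1.77e-05) = 1.04e+04 rad/s.
Step 3 — f₀ = ω₀/(2π) = 1656 Hz.
Step 4 — Series Q: Q = ω₀L/R = 1.04e+04·0.000522/40.8 = 0.1331.
Step 5 — 3dB bandwidth: Δω = ω₀/Q = 7.816e+04 rad/s; BW = Δω/(2π) = 1.244e+04 Hz.

(a) f₀ = 1656 Hz  (b) Q = 0.1331  (c) BW = 1.244e+04 Hz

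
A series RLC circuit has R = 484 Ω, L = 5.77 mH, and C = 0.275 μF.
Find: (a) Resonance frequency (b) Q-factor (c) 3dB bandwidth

Step 1 — Resonance condition Im(Z)=0 gives ω₀ = 1/√(LC).
Step 2 — ω₀ = 1/√(0.00577·2.75e-07) = 2.51e+04 rad/s.
Step 3 — f₀ = ω₀/(2π) = 3995 Hz.
Step 4 — Series Q: Q = ω₀L/R = 2.51e+04·0.00577/484 = 0.2993.
Step 5 — 3dB bandwidth: Δω = ω₀/Q = 8.388e+04 rad/s; BW = Δω/(2π) = 1.335e+04 Hz.

(a) f₀ = 3995 Hz  (b) Q = 0.2993  (c) BW = 1.335e+04 Hz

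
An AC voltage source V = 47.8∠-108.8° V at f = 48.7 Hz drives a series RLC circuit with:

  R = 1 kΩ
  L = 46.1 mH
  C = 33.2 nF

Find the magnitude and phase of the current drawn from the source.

Step 1 — Angular frequency: ω = 2π·f = 2π·48.7 = 306 rad/s.
Step 2 — Component impedances:
  R: Z = R = 1000 Ω
  L: Z = jωL = j·306·0.0461 = 0 + j14.11 Ω
  C: Z = 1/(jωC) = -j/(ω·C) = 0 - j9.844e+04 Ω
Step 3 — Series combination: Z_total = R + L + C = 1000 - j9.842e+04 Ω = 9.843e+04∠-89.4° Ω.
Step 4 — Source phasor: V = 47.8∠-108.8° V = -15.4 - j45.25 V.
Step 5 — Ohm's law: I = V / Z_total = (-15.4 - j45.25) / (1000 - j9.842e+04) = 0.0004581 - j0.0001612 A.
Step 6 — Convert to polar: |I| = 0.0004856 A, ∠I = -19.4°.

I = 0.0004856∠-19.4° A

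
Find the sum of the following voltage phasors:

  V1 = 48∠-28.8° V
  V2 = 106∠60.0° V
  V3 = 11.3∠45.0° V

Step 1 — Convert each phasor to rectangular form:
  V1 = 48·(cos(-28.8°) + j·sin(-28.8°)) = 42.06 - j23.12 V
  V2 = 106·(cos(60.0°) + j·sin(60.0°)) = 53 + j91.8 V
  V3 = 11.3·(cos(45.0°) + j·sin(45.0°)) = 7.99 + j7.99 V
Step 2 — Sum components: V_total = 103.1 + j76.66 V.
Step 3 — Convert to polar: |V_total| = 128.4 V, ∠V_total = 36.6°.

V_total = 128.4∠36.6° V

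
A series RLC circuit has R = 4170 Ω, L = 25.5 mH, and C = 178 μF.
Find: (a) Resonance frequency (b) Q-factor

Step 1 — Resonance condition Im(Z)=0 gives ω₀ = 1/√(LC).
Step 2 — ω₀ = 1/√(0.0255·0.000178) = 469.4 rad/s.
Step 3 — f₀ = ω₀/(2π) = 74.7 Hz.
Step 4 — Series Q: Q = ω₀L/R = 469.4·0.0255/4170 = 0.00287.

(a) f₀ = 74.7 Hz  (b) Q = 0.00287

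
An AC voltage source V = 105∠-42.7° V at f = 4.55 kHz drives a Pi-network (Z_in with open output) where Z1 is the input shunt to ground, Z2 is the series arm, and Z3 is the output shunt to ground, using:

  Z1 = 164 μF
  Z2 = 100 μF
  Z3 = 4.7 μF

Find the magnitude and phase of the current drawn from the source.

Step 1 — Angular frequency: ω = 2π·f = 2π·4550 = 2.859e+04 rad/s.
Step 2 — Component impedances:
  Z1: Z = 1/(jωC) = -j/(ω·C) = 0 - j0.2133 Ω
  Z2: Z = 1/(jωC) = -j/(ω·C) = 0 - j0.3498 Ω
  Z3: Z = 1/(jωC) = -j/(ω·C) = 0 - j7.442 Ω
Step 3 — With open output, the series arm Z2 and the output shunt Z3 appear in series to ground: Z2 + Z3 = 0 - j7.792 Ω.
Step 4 — Parallel with input shunt Z1: Z_in = Z1 || (Z2 + Z3) = 0 - j0.2076 Ω = 0.2076∠-90.0° Ω.
Step 5 — Source phasor: V = 105∠-42.7° V = 77.17 - j71.21 V.
Step 6 — Ohm's law: I = V / Z_total = (77.17 - j71.21) / (0 - j0.2076) = 343 + j371.7 A.
Step 7 — Convert to polar: |I| = 505.8 A, ∠I = 47.3°.

I = 505.8∠47.3° A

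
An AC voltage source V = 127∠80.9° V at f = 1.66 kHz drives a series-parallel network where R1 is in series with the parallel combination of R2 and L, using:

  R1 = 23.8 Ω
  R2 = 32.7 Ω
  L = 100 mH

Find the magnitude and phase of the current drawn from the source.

Step 1 — Angular frequency: ω = 2π·f = 2π·1660 = 1.043e+04 rad/s.
Step 2 — Component impedances:
  R1: Z = R = 23.8 Ω
  R2: Z = R = 32.7 Ω
  L: Z = jωL = j·1.043e+04·0.1 = 0 + j1043 Ω
Step 3 — Parallel branch: R2 || L = 1/(1/R2 + 1/L) = 32.67 + j1.024 Ω.
Step 4 — Series with R1: Z_total = R1 + (R2 || L) = 56.47 + j1.024 Ω = 56.48∠1.0° Ω.
Step 5 — Source phasor: V = 127∠80.9° V = 20.09 + j125.4 V.
Step 6 — Ohm's law: I = V / Z_total = (20.09 + j125.4) / (56.47 + j1.024) = 0.3959 + j2.214 A.
Step 7 — Convert to polar: |I| = 2.249 A, ∠I = 79.9°.

I = 2.249∠79.9° A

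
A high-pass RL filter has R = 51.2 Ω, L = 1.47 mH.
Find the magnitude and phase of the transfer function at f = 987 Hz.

Step 1 — Angular frequency: ω = 2π·987 = 6202 rad/s.
Step 2 — Transfer function: H(jω) = jωL/(R + jωL).
Step 3 — Numerator jωL = j·9.116; denominator R + jωL = 51.2 + j9.116.
Step 4 — H = 0.03073 + j0.1726.
Step 5 — Magnitude: |H| = 0.1753 (-15.1 dB); phase: φ = 79.9°.

|H| = 0.1753 (-15.1 dB), φ = 79.9°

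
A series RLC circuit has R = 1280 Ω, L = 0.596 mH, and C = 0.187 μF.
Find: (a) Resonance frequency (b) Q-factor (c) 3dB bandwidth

Step 1 — Resonance: ω₀ = 1/√(LC) = 1/√(0.000596·1.87e-07) = 9.472e+04 rad/s.
Step 2 — f₀ = ω₀/(2π) = 1.508e+04 Hz.
Step 3 — Series Q: Q = ω₀L/R = 9.472e+04·0.000596/1280 = 0.04411.
Step 4 — Bandwidth: Δω = ω₀/Q = 2.148e+06 rad/s; BW = Δω/(2π) = 3.418e+05 Hz.

(a) f₀ = 1.508e+04 Hz  (b) Q = 0.04411  (c) BW = 3.418e+05 Hz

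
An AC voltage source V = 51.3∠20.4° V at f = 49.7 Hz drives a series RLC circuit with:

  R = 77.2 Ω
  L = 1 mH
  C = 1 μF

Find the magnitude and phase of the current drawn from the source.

Step 1 — Angular frequency: ω = 2π·f = 2π·49.7 = 312.3 rad/s.
Step 2 — Component impedances:
  R: Z = R = 77.2 Ω
  L: Z = jωL = j·312.3·0.001 = 0 + j0.3123 Ω
  C: Z = 1/(jωC) = -j/(ω·C) = 0 - j3202 Ω
Step 3 — Series combination: Z_total = R + L + C = 77.2 - j3202 Ω = 3203∠-88.6° Ω.
Step 4 — Source phasor: V = 51.3∠20.4° V = 48.08 + j17.88 V.
Step 5 — Ohm's law: I = V / Z_total = (48.08 + j17.88) / (77.2 - j3202) = -0.005219 + j0.01514 A.
Step 6 — Convert to polar: |I| = 0.01602 A, ∠I = 109.0°.

I = 0.01602∠109.0° A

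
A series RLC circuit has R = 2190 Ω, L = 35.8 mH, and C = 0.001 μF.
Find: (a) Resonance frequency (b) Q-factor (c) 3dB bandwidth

Step 1 — Resonance condition Im(Z)=0 gives ω₀ = 1/√(LC).
Step 2 — ω₀ = 1/√(0.0358·1e-09) = 1.671e+05 rad/s.
Step 3 — f₀ = ω₀/(2π) = 2.66e+04 Hz.
Step 4 — Series Q: Q = ω₀L/R = 1.671e+05·0.0358/2190 = 2.732.
Step 5 — 3dB bandwidth: Δω = ω₀/Q = 6.117e+04 rad/s; BW = Δω/(2π) = 9736 Hz.

(a) f₀ = 2.66e+04 Hz  (b) Q = 2.732  (c) BW = 9736 Hz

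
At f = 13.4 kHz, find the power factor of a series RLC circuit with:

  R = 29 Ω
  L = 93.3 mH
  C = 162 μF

Step 1 — Angular frequency: ω = 2π·f = 2π·1.34e+04 = 8.419e+04 rad/s.
Step 2 — Component impedances:
  R: Z = R = 29 Ω
  L: Z = jωL = j·8.419e+04·0.0933 = 0 + j7855 Ω
  C: Z = 1/(jωC) = -j/(ω·C) = 0 - j0.07332 Ω
Step 3 — Series combination: Z_total = R + L + C = 29 + j7855 Ω = 7855∠89.8° Ω.
Step 4 — Power factor: PF = cos(φ) = Re(Z)/|Z| = 29/7855 = 0.003692.
Step 5 — Type: Im(Z) = 7855 ⇒ lagging (phase φ = 89.8°).

PF = 0.003692 (lagging, φ = 89.8°)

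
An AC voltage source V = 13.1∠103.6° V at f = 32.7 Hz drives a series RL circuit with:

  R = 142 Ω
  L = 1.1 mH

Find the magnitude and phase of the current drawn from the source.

Step 1 — Angular frequency: ω = 2π·f = 2π·32.7 = 205.5 rad/s.
Step 2 — Component impedances:
  R: Z = R = 142 Ω
  L: Z = jωL = j·205.5·0.0011 = 0 + j0.226 Ω
Step 3 — Series combination: Z_total = R + L = 142 + j0.226 Ω = 142∠0.1° Ω.
Step 4 — Source phasor: V = 13.1∠103.6° V = -3.08 + j12.73 V.
Step 5 — Ohm's law: I = V / Z_total = (-3.08 + j12.73) / (142 + j0.226) = -0.02155 + j0.0897 A.
Step 6 — Convert to polar: |I| = 0.09225 A, ∠I = 103.5°.

I = 0.09225∠103.5° A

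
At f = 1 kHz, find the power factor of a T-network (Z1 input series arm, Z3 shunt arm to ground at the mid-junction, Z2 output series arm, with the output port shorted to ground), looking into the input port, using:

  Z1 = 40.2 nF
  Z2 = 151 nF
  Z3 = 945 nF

Step 1 — Angular frequency: ω = 2π·f = 2π·1000 = 6283 rad/s.
Step 2 — Component impedances:
  Z1: Z = 1/(jωC) = -j/(ω·C) = 0 - j3959 Ω
  Z2: Z = 1/(jωC) = -j/(ω·C) = 0 - j1054 Ω
  Z3: Z = 1/(jωC) = -j/(ω·C) = 0 - j168.4 Ω
Step 3 — With the output port shorted to ground, the output series arm Z2 runs from the junction to ground; the shunt arm Z3 also runs from the junction to ground. They appear in parallel: Z3 || Z2 = 0 - j145.2 Ω.
Step 4 — Series with input arm Z1: Z_in = Z1 + (Z3 || Z2) = 0 - j4104 Ω = 4104∠-90.0° Ω.
Step 5 — Power factor: PF = cos(φ) = Re(Z)/|Z| = 0/4104 = 0.
Step 6 — Type: Im(Z) = -4104 ⇒ leading (phase φ = -90.0°).

PF = 0 (leading, φ = -90.0°)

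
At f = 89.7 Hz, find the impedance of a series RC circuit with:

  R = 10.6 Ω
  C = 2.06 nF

Step 1 — Angular frequency: ω = 2π·f = 2π·89.7 = 563.6 rad/s.
Step 2 — Component impedances:
  R: Z = R = 10.6 Ω
  C: Z = 1/(jωC) = -j/(ω·C) = 0 - j8.613e+05 Ω
Step 3 — Series combination: Z_total = R + C = 10.6 - j8.613e+05 Ω = 8.613e+05∠-90.0° Ω.

Z = 10.6 - j8.613e+05 Ω = 8.613e+05∠-90.0° Ω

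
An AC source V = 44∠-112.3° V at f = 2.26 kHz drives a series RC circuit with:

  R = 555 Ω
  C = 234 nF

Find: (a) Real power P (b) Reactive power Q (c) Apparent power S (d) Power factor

Step 1 — Angular frequency: ω = 2π·f = 2π·2260 = 1.42e+04 rad/s.
Step 2 — Component impedances:
  R: Z = R = 555 Ω
  C: Z = 1/(jωC) = -j/(ω·C) = 0 - j301 Ω
Step 3 — Series combination: Z_total = R + C = 555 - j301 Ω = 631.3∠-28.5° Ω.
Step 4 — Source phasor: V = 44∠-112.3° V = -16.7 - j40.71 V.
Step 5 — Current: I = V / Z = 0.007489 - j0.06929 A = 0.06969∠-83.8° A.
Step 6 — Complex power: S = V·I* = 2.696 - j1.462 VA.
Step 7 — Real power: P = Re(S) = 2.696 W.
Step 8 — Reactive power: Q = Im(S) = -1.462 VAR.
Step 9 — Apparent power: |S| = 3.066 VA.
Step 10 — Power factor: PF = P/|S| = 0.8791 (leading).

(a) P = 2.696 W  (b) Q = -1.462 VAR  (c) S = 3.066 VA  (d) PF = 0.8791 (leading)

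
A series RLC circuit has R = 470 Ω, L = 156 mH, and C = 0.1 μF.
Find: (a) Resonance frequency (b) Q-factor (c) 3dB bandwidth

Step 1 — Resonance: ω₀ = 1/√(LC) = 1/√(0.156·1e-07) = 8006 rad/s.
Step 2 — f₀ = ω₀/(2π) = 1274 Hz.
Step 3 — Series Q: Q = ω₀L/R = 8006·0.156/470 = 2.657.
Step 4 — Bandwidth: Δω = ω₀/Q = 3013 rad/s; BW = Δω/(2π) = 479.5 Hz.

(a) f₀ = 1274 Hz  (b) Q = 2.657  (c) BW = 479.5 Hz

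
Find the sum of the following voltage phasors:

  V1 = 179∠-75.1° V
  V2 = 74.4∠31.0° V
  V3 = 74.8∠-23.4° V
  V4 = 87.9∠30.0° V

Step 1 — Convert each phasor to rectangular form:
  V1 = 179·(cos(-75.1°) + j·sin(-75.1°)) = 46.03 - j173 V
  V2 = 74.4·(cos(31.0°) + j·sin(31.0°)) = 63.77 + j38.32 V
  V3 = 74.8·(cos(-23.4°) + j·sin(-23.4°)) = 68.65 - j29.71 V
  V4 = 87.9·(cos(30.0°) + j·sin(30.0°)) = 76.12 + j43.95 V
Step 2 — Sum components: V_total = 254.6 - j120.4 V.
Step 3 — Convert to polar: |V_total| = 281.6 V, ∠V_total = -25.3°.

V_total = 281.6∠-25.3° V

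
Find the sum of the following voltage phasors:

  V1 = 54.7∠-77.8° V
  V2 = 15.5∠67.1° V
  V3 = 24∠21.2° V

Step 1 — Convert each phasor to rectangular form:
  V1 = 54.7·(cos(-77.8°) + j·sin(-77.8°)) = 11.56 - j53.46 V
  V2 = 15.5·(cos(67.1°) + j·sin(67.1°)) = 6.031 + j14.28 V
  V3 = 24·(cos(21.2°) + j·sin(21.2°)) = 22.38 + j8.679 V
Step 2 — Sum components: V_total = 39.97 - j30.51 V.
Step 3 — Convert to polar: |V_total| = 50.28 V, ∠V_total = -37.4°.

V_total = 50.28∠-37.4° V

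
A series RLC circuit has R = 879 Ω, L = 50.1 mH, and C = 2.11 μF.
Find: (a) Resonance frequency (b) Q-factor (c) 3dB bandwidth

Step 1 — Resonance condition Im(Z)=0 gives ω₀ = 1/√(LC).
Step 2 — ω₀ = 1/√(0.0501·2.11e-06) = 3076 rad/s.
Step 3 — f₀ = ω₀/(2π) = 489.5 Hz.
Step 4 — Series Q: Q = ω₀L/R = 3076·0.0501/879 = 0.1753.
Step 5 — 3dB bandwidth: Δω = ω₀/Q = 1.754e+04 rad/s; BW = Δω/(2π) = 2792 Hz.

(a) f₀ = 489.5 Hz  (b) Q = 0.1753  (c) BW = 2792 Hz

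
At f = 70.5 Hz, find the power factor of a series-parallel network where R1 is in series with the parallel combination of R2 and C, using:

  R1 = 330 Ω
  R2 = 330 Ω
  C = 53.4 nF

Step 1 — Angular frequency: ω = 2π·f = 2π·70.5 = 443 rad/s.
Step 2 — Component impedances:
  R1: Z = R = 330 Ω
  R2: Z = R = 330 Ω
  C: Z = 1/(jωC) = -j/(ω·C) = 0 - j4.228e+04 Ω
Step 3 — Parallel branch: R2 || C = 1/(1/R2 + 1/C) = 330 - j2.576 Ω.
Step 4 — Series with R1: Z_total = R1 + (R2 || C) = 660 - j2.576 Ω = 660∠-0.2° Ω.
Step 5 — Power factor: PF = cos(φ) = Re(Z)/|Z| = 660/660 = 1.
Step 6 — Type: Im(Z) = -2.576 ⇒ leading (phase φ = -0.2°).

PF = 1 (leading, φ = -0.2°)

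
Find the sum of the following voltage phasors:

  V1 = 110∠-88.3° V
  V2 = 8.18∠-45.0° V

Step 1 — Convert each phasor to rectangular form:
  V1 = 110·(cos(-88.3°) + j·sin(-88.3°)) = 3.263 - j110 V
  V2 = 8.18·(cos(-45.0°) + j·sin(-45.0°)) = 5.784 - j5.784 V
Step 2 — Sum components: V_total = 9.047 - j115.7 V.
Step 3 — Convert to polar: |V_total| = 116.1 V, ∠V_total = -85.5°.

V_total = 116.1∠-85.5° V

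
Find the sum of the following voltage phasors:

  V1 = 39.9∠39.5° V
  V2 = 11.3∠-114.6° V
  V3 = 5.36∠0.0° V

Step 1 — Convert each phasor to rectangular form:
  V1 = 39.9·(cos(39.5°) + j·sin(39.5°)) = 30.79 + j25.38 V
  V2 = 11.3·(cos(-114.6°) + j·sin(-114.6°)) = -4.704 - j10.27 V
  V3 = 5.36·(cos(0.0°) + j·sin(0.0°)) = 5.36 V
Step 2 — Sum components: V_total = 31.44 + j15.11 V.
Step 3 — Convert to polar: |V_total| = 34.88 V, ∠V_total = 25.7°.

V_total = 34.88∠25.7° V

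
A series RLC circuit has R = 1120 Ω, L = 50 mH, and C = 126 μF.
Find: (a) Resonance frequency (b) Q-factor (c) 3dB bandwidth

Step 1 — Resonance: ω₀ = 1/√(LC) = 1/√(0.05·0.000126) = 398.4 rad/s.
Step 2 — f₀ = ω₀/(2π) = 63.41 Hz.
Step 3 — Series Q: Q = ω₀L/R = 398.4·0.05/1120 = 0.01779.
Step 4 — Bandwidth: Δω = ω₀/Q = 2.24e+04 rad/s; BW = Δω/(2π) = 3565 Hz.

(a) f₀ = 63.41 Hz  (b) Q = 0.01779  (c) BW = 3565 Hz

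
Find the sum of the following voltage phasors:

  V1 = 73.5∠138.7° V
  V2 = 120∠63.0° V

Step 1 — Convert each phasor to rectangular form:
  V1 = 73.5·(cos(138.7°) + j·sin(138.7°)) = -55.22 + j48.51 V
  V2 = 120·(cos(63.0°) + j·sin(63.0°)) = 54.48 + j106.9 V
Step 2 — Sum components: V_total = -0.7391 + j155.4 V.
Step 3 — Convert to polar: |V_total| = 155.4 V, ∠V_total = 90.3°.

V_total = 155.4∠90.3° V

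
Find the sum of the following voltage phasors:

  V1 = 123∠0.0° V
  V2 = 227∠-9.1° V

Step 1 — Convert each phasor to rectangular form:
  V1 = 123·(cos(0.0°) + j·sin(0.0°)) = 123 V
  V2 = 227·(cos(-9.1°) + j·sin(-9.1°)) = 224.1 - j35.9 V
Step 2 — Sum components: V_total = 347.1 - j35.9 V.
Step 3 — Convert to polar: |V_total| = 349 V, ∠V_total = -5.9°.

V_total = 349∠-5.9° V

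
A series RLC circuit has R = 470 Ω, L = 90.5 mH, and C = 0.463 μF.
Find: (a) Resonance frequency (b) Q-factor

Step 1 — Resonance condition Im(Z)=0 gives ω₀ = 1/√(LC).
Step 2 — ω₀ = 1/√(0.0905·4.63e-07) = 4885 rad/s.
Step 3 — f₀ = ω₀/(2π) = 777.5 Hz.
Step 4 — Series Q: Q = ω₀L/R = 4885·0.0905/470 = 0.9407.

(a) f₀ = 777.5 Hz  (b) Q = 0.9407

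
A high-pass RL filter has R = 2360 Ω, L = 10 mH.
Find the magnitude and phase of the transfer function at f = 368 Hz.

Step 1 — Angular frequency: ω = 2π·368 = 2312 rad/s.
Step 2 — Transfer function: H(jω) = jωL/(R + jωL).
Step 3 — Numerator jωL = j·23.12; denominator R + jωL = 2360 + j23.12.
Step 4 — H = 9.598e-05 + j0.009797.
Step 5 — Magnitude: |H| = 0.009797 (-40.2 dB); phase: φ = 89.4°.

|H| = 0.009797 (-40.2 dB), φ = 89.4°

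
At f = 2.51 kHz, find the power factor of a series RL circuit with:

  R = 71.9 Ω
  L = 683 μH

Step 1 — Angular frequency: ω = 2π·f = 2π·2510 = 1.577e+04 rad/s.
Step 2 — Component impedances:
  R: Z = R = 71.9 Ω
  L: Z = jωL = j·1.577e+04·0.000683 = 0 + j10.77 Ω
Step 3 — Series combination: Z_total = R + L = 71.9 + j10.77 Ω = 72.7∠8.5° Ω.
Step 4 — Power factor: PF = cos(φ) = Re(Z)/|Z| = 71.9/72.7 = 0.989.
Step 5 — Type: Im(Z) = 10.77 ⇒ lagging (phase φ = 8.5°).

PF = 0.989 (lagging, φ = 8.5°)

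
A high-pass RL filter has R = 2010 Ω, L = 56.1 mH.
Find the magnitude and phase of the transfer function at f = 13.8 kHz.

Step 1 — Angular frequency: ω = 2π·1.38e+04 = 8.671e+04 rad/s.
Step 2 — Transfer function: H(jω) = jωL/(R + jωL).
Step 3 — Numerator jωL = j·4864; denominator R + jωL = 2010 + j4864.
Step 4 — H = 0.8542 + j0.3529.
Step 5 — Magnitude: |H| = 0.9242 (-0.7 dB); phase: φ = 22.5°.

|H| = 0.9242 (-0.7 dB), φ = 22.5°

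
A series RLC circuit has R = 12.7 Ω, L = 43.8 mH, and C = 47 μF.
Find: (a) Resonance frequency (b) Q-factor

Step 1 — Resonance condition Im(Z)=0 gives ω₀ = 1/√(LC).
Step 2 — ω₀ = 1/√(0.0438·4.7e-05) = 697 rad/s.
Step 3 — f₀ = ω₀/(2π) = 110.9 Hz.
Step 4 — Series Q: Q = ω₀L/R = 697·0.0438/12.7 = 2.404.

(a) f₀ = 110.9 Hz  (b) Q = 2.404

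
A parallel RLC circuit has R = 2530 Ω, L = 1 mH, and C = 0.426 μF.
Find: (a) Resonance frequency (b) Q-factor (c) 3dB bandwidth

Step 1 — Resonance: ω₀ = 1/√(LC) = 1/√(0.001·4.26e-07) = 4.845e+04 rad/s.
Step 2 — f₀ = ω₀/(2π) = 7711 Hz.
Step 3 — Parallel Q: Q = R/(ω₀L) = 2530/(4.845e+04·0.001) = 52.22.
Step 4 — Bandwidth: Δω = ω₀/Q = 927.8 rad/s; BW = Δω/(2π) = 147.7 Hz.

(a) f₀ = 7711 Hz  (b) Q = 52.22  (c) BW = 147.7 Hz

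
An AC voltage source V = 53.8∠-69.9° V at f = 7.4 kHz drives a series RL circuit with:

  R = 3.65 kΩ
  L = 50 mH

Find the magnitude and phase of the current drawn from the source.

Step 1 — Angular frequency: ω = 2π·f = 2π·7400 = 4.65e+04 rad/s.
Step 2 — Component impedances:
  R: Z = R = 3650 Ω
  L: Z = jωL = j·4.65e+04·0.05 = 0 + j2325 Ω
Step 3 — Series combination: Z_total = R + L = 3650 + j2325 Ω = 4327∠32.5° Ω.
Step 4 — Source phasor: V = 53.8∠-69.9° V = 18.49 - j50.52 V.
Step 5 — Ohm's law: I = V / Z_total = (18.49 - j50.52) / (3650 + j2325) = -0.002668 - j0.01214 A.
Step 6 — Convert to polar: |I| = 0.01243 A, ∠I = -102.4°.

I = 0.01243∠-102.4° A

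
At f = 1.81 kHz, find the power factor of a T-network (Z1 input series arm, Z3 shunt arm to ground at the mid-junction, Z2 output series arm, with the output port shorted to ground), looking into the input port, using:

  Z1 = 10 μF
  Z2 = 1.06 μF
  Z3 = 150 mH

Step 1 — Angular frequency: ω = 2π·f = 2π·1810 = 1.137e+04 rad/s.
Step 2 — Component impedances:
  Z1: Z = 1/(jωC) = -j/(ω·C) = 0 - j8.793 Ω
  Z2: Z = 1/(jωC) = -j/(ω·C) = 0 - j82.95 Ω
  Z3: Z = jωL = j·1.137e+04·0.15 = 0 + j1706 Ω
Step 3 — With the output port shorted to ground, the output series arm Z2 runs from the junction to ground; the shunt arm Z3 also runs from the junction to ground. They appear in parallel: Z3 || Z2 = 0 - j87.19 Ω.
Step 4 — Series with input arm Z1: Z_in = Z1 + (Z3 || Z2) = 0 - j95.99 Ω = 95.99∠-90.0° Ω.
Step 5 — Power factor: PF = cos(φ) = Re(Z)/|Z| = 0/95.99 = 0.
Step 6 — Type: Im(Z) = -95.99 ⇒ leading (phase φ = -90.0°).

PF = 0 (leading, φ = -90.0°)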